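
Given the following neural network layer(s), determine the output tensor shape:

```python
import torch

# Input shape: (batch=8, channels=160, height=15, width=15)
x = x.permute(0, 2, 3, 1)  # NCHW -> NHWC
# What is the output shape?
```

Input: (8, 160, 15, 15) -> Output: (8, 15, 15, 160)

Answer: (8, 15, 15, 160)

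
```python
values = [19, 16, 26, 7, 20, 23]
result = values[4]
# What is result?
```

Trace:
`values = [19, 16, 26, 7, 20, 23]` → values = [19, 16, 26, 7, 20, 23]
`result = values[4]` → result = 20
So result = 20

Answer: 20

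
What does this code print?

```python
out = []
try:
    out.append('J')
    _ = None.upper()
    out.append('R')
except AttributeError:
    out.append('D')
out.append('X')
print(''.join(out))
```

Execution trace: 'J' (try body) → 'D' (except AttributeError) → 'X' (after the try/except). Output: JDX

Answer: JDX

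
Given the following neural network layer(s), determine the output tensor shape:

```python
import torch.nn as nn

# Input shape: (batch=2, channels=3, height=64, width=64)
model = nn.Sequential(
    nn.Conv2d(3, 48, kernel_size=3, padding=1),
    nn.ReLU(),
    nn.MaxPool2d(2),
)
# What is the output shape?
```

Input: (2, 3, 64, 64) -> after Conv2d: (2, 48, 64, 64) -> after ReLU: (2, 48, 64, 64) -> Output: (2, 48, 32, 32)

Answer: (2, 48, 32, 32)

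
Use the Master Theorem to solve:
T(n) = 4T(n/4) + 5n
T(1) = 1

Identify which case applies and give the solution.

a=4, b=4, f(n)=5n. log_4(4) = 1. Since c=1 = 1, Case 2 applies: T(n) = Θ(n^log_b(a) · log n) = O(n log n).

Answer: O(n log n) - Case 2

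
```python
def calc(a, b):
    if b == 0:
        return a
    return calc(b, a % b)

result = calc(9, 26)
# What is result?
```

calc(9, 26) -> calc(26, 9) -> calc(9, 8) -> calc(8, 1) -> calc(1, 0) -> 1

Answer: 1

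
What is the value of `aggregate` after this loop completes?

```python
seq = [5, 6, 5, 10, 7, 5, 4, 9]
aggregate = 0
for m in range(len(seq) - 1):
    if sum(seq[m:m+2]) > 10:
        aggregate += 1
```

Count windows with sum > 10
`aggregate` takes the values: 0 → 1 → 2 → 3 → 4 → 5 → 6

Answer: 6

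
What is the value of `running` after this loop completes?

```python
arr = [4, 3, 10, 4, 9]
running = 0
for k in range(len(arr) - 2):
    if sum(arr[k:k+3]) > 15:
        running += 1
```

Count windows with sum > 15
`running` takes the values: 0 → 1 → 2 → 3

Answer: 3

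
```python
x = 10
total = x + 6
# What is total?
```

Trace:
`x = 10` → x = 10
`total = x + 6` → total = 16
So total = 16

Answer: 16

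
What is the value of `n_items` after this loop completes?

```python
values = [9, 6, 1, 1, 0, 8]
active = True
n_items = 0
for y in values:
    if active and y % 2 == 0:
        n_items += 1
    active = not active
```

Count even values at even positions
`n_items` takes the values: 0 → 1

Answer: 1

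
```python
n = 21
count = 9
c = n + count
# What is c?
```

Trace:
`n = 21` → n = 21
`count = 9` → count = 9
`c = n + count` → c = 30
So c = 30

Answer: 30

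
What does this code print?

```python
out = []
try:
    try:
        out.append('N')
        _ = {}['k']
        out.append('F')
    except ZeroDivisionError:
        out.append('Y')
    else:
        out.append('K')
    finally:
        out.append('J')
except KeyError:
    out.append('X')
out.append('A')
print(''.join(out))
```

Execution trace: 'N' (inner try body) → 'J' (inner finally) → 'X' (outer except KeyError) → 'A' (after the try/except). Output: NJXA

Answer: NJXA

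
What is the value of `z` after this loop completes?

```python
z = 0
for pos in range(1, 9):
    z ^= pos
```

XOR of 1 to 8
`z` takes the values: 0 → 1 → 3 → 0 → 4 → 1 → 7 → 0 → 8

Answer: 8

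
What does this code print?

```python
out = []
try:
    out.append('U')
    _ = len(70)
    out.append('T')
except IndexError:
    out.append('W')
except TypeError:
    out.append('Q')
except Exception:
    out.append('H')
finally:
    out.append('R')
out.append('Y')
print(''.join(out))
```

Execution trace: 'U' (try body) → 'Q' (except TypeError) → 'R' (finally) → 'Y' (after the try/except). Output: UQRY

Answer: UQRY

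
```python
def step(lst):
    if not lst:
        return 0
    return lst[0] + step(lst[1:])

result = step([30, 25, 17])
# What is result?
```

30 + 25 + 17 + 0 = 72

Answer: 72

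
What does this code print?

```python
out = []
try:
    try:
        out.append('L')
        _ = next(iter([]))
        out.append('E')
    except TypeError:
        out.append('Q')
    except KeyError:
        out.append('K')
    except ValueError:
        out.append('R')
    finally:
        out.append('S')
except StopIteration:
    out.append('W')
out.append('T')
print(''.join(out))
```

Execution trace: 'L' (try body) → 'S' (finally) → 'W' (outer except StopIteration) → 'T' (after the try/except). Output: LSWT

Answer: LSWT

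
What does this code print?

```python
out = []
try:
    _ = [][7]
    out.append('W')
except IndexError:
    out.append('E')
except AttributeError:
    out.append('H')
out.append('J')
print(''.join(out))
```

Execution trace: 'E' (except IndexError) → 'J' (after the try/except). Output: EJ

Answer: EJ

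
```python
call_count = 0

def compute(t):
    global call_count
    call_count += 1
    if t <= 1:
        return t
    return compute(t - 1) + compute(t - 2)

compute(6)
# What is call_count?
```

Calls(t) = 1 + Calls(t-1) + Calls(t-2); Calls(0)=Calls(1)=1. For t=6 this gives 25.

Answer: 25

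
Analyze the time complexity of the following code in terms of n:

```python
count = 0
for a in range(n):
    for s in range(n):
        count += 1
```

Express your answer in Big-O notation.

Each loop level contributes: n × n. Multiplying the contributions gives O(n^2).

Answer: O(n^2)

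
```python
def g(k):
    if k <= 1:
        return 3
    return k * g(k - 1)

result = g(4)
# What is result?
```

g(4) = 4 * 3 * 2 * 3 = 72

Answer: 72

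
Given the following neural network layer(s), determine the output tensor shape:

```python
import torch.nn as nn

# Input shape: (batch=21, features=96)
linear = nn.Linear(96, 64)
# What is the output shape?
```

Input: (21, 96) -> Output: (21, 64)

Answer: (21, 64)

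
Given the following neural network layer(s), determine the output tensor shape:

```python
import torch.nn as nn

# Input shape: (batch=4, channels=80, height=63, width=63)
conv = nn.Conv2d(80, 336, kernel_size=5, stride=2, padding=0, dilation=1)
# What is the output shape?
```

Input: (4, 80, 63, 63) -> Output: (4, 336, 30, 30)

Answer: (4, 336, 30, 30)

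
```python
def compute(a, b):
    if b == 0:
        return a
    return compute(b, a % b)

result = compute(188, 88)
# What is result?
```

compute(188, 88) -> compute(88, 12) -> compute(12, 4) -> compute(4, 0) -> 4

Answer: 4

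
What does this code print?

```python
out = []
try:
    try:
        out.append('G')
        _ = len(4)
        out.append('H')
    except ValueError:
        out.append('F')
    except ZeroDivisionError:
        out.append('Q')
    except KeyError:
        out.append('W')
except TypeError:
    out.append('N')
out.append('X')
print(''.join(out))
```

Execution trace: 'G' (inner try body) → 'N' (outer except TypeError) → 'X' (after the try/except). Output: GNX

Answer: GNX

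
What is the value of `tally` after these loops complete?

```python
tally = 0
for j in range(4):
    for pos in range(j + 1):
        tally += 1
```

Triangle: 1 + 2 + ... + 4
`tally` takes the values: 0 → 1 → 2 → 3 → 4 → 5 → 6 → 7 → 8 → 9 → 10

Answer: 10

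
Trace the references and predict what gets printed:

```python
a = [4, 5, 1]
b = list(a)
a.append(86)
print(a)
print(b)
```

Key concept: list() constructor creates copy.
Step by step:
`a = [4, 5, 1]` → a = [4, 5, 1]
`b = list(a)` → b = [4, 5, 1]
`a.append(86)` → a = [4, 5, 1, 86]
`print(a)` → prints [4, 5, 1, 86]
`print(b)` → prints [4, 5, 1]

Answer:
[4, 5, 1, 86]
[4, 5, 1]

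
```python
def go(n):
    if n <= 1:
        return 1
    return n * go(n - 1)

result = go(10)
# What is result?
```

go(10) = 10 * 9 * 8 * 7 * 6 * 5 * 4 * 3 * 2 * 1 = 3628800

Answer: 3628800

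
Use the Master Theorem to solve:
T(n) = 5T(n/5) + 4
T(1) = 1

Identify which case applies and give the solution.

a=5, b=5, f(n)=4. log_5(5) = 1. Since c=0 < 1, Case 1 applies: T(n) = Θ(n^log_b(a)) = O(n).

Answer: O(n) - Case 1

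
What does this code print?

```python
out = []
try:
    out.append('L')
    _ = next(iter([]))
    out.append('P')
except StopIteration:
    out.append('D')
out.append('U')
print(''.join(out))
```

Execution trace: 'L' (try body) → 'D' (except StopIteration) → 'U' (after the try/except). Output: LDU

Answer: LDU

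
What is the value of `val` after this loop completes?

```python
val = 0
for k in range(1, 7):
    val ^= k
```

XOR of 1 to 6
`val` takes the values: 0 → 1 → 3 → 0 → 4 → 1 → 7

Answer: 7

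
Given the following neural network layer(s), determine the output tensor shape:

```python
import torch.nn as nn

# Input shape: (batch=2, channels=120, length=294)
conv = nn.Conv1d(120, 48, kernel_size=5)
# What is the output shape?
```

Input: (2, 120, 294) -> Output: (2, 48, 290)

Answer: (2, 48, 290)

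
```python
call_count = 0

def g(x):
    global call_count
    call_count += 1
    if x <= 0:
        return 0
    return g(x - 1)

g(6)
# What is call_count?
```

Linear recursion stepping by 1: 7 calls from x=6 down to ≤0.

Answer: 7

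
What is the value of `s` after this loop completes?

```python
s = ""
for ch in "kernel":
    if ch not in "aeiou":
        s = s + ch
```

Remove vowels from 'kernel'
`s` takes the values: "" → "k" → "kr" → "krn" → "krnl"

Answer: "krnl"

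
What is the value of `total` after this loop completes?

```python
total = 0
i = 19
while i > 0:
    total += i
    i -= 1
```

Sum 19 down to 1
`total` takes the values: 0 → 19 → 37 → 54 → 70 → 85 → 99 → 112 → 124 → 135 → 145 → 154 → 162 → 169 → 175 → 180 → 184 → 187 → 189 → 190

Answer: 190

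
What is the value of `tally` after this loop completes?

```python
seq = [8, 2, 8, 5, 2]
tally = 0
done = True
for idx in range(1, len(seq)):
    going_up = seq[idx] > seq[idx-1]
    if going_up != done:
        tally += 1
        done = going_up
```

Count direction changes in [8, 2, 8, 5, 2]
`tally` takes the values: 0 → 1 → 2 → 3

Answer: 3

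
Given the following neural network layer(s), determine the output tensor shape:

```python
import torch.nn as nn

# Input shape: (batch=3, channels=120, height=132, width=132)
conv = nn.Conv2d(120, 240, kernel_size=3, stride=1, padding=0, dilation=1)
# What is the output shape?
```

Input: (3, 120, 132, 132) -> Output: (3, 240, 130, 130)

Answer: (3, 240, 130, 130)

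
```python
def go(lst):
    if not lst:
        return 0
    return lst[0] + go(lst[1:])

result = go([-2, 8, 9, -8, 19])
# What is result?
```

(-2) + 8 + 9 + (-8) + 19 + 0 = 26

Answer: 26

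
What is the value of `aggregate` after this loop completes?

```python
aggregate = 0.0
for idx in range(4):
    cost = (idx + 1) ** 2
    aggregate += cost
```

Sum of squared losses 1² + 2² + ... + 4²
`aggregate` takes the values: 0.0 → 1.0 → 5.0 → 14.0 → 30.0

Answer: 30.0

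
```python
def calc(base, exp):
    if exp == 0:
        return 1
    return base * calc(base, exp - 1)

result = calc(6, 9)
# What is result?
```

calc(6, 9) = 6 * 6 * 6 * 6 * 6 * 6 * 6 * 6 * 6 = 10077696

Answer: 10077696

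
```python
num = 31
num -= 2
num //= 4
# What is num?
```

Trace:
`num = 31` → num = 31
`num -= 2` → num = 29
`num //= 4` → num = 7
So num = 7

Answer: 7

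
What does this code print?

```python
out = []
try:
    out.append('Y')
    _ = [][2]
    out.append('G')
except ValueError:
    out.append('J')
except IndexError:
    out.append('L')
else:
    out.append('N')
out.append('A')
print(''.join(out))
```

Execution trace: 'Y' (try body) → 'L' (except IndexError) → 'A' (after the try/except). Output: YLA

Answer: YLA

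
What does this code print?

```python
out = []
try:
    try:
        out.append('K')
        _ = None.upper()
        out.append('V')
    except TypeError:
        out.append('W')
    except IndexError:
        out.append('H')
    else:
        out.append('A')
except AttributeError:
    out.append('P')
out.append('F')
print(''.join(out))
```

Execution trace: 'K' (try body) → 'P' (outer except AttributeError) → 'F' (after the try/except). Output: KPF

Answer: KPF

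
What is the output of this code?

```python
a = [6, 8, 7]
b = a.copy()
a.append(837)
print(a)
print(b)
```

Key concept: list.copy() creates independent copy.
Step by step:
`a = [6, 8, 7]` → a = [6, 8, 7]
`b = a.copy()` → b = [6, 8, 7]
`a.append(837)` → a = [6, 8, 7, 837]
`print(a)` → prints [6, 8, 7, 837]
`print(b)` → prints [6, 8, 7]

Answer:
[6, 8, 7, 837]
[6, 8, 7]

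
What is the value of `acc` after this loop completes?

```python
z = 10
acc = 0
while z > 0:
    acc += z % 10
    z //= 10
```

Sum digits of 10
`acc` takes the values: 0 → 1

Answer: 1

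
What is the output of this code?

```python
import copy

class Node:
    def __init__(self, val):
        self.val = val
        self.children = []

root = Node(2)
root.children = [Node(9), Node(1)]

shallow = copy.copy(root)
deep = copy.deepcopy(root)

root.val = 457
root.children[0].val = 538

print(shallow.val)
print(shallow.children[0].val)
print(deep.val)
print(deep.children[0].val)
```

Key concept: deep copy with custom objects.
Step by step:
`root = Node(2)` → root = Node(val=2, children=[])
`root.children = [Node(9), Node(1)]` → root = Node(val=2, children=[Node(val=9, children=[]), Node(val=1, children=[])])
`shallow = copy.copy(root)` → shallow = Node(val=2, children=[Node(val=9, children=[]), Node(val=1, children=[])])
`deep = copy.deepcopy(root)` → deep = Node(val=2, children=[Node(val=9, children=[]), Node(val=1, children=[])])
`root.val = 457` → root = Node(val=457, children=[Node(val=9, children=[]), Node(val=1, children=[])])
`root.children[0].val = 538` → root = Node(val=457, children=[Node(val=538, children=[]), Node(val=1, children=[])]); shallow = Node(val=2, children=[Node(val=538, children=[]), Node(val=1, children=[])])
`print(shallow.val)` → prints 2
`print(shallow.children[0].val)` → prints 538
`print(deep.val)` → prints 2
`print(deep.children[0].val)` → prints 9

Answer:
2
538
2
9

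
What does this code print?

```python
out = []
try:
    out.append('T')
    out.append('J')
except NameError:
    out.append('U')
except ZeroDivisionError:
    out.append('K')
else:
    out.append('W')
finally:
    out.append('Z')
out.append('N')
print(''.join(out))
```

Execution trace: 'T' (try body) → 'J' (try body, no exception) → 'W' (else) → 'Z' (finally) → 'N' (after the try/except). Output: TJWZN

Answer: TJWZN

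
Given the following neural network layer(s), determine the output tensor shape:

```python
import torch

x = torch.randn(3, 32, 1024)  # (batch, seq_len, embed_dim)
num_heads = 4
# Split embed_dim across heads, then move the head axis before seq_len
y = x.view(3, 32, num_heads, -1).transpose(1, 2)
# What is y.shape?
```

Input: (3, 32, 1024) -> head_dim = 1024 // 4 = 256; after view: (3, 32, 4, 256) -> after transpose(1, 2): (3, 4, 32, 256) -> Output: (3, 4, 32, 256)

Answer: (3, 4, 32, 256)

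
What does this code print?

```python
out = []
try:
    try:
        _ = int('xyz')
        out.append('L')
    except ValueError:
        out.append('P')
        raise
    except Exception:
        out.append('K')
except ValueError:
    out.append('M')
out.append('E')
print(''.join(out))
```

Execution trace: 'P' (inner except ValueError) → 'M' (outer except ValueError) → 'E' (after the try/except). Output: PME

Answer: PME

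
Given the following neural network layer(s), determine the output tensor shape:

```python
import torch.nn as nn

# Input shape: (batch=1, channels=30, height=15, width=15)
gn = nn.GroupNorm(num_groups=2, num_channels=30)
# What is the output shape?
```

Input: (1, 30, 15, 15) -> Output: (1, 30, 15, 15)

Answer: (1, 30, 15, 15)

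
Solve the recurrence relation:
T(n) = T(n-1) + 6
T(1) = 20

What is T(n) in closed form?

Unrolling: T(n) = T(1) + 6·(n-1) = 20 + 6(n-1) = 6n + 14.

Answer: T(n) = 6n + 14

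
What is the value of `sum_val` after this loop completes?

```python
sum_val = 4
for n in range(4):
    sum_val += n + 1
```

Start at 4, add 1 to 4 = 14
`sum_val` takes the values: 4 → 5 → 7 → 10 → 14

Answer: 14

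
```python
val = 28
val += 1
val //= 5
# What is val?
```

Trace:
`val = 28` → val = 28
`val += 1` → val = 29
`val //= 5` → val = 5
So val = 5

Answer: 5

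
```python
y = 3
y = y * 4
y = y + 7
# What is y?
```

Trace:
`y = 3` → y = 3
`y = y * 4` → y = 12
`y = y + 7` → y = 19
So y = 19

Answer: 19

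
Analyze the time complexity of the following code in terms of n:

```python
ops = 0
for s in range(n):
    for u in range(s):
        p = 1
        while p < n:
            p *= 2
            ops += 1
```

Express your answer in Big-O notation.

Each loop level contributes: n × n × log n. Multiplying the contributions gives O(n^2 log n).

Answer: O(n^2 log n)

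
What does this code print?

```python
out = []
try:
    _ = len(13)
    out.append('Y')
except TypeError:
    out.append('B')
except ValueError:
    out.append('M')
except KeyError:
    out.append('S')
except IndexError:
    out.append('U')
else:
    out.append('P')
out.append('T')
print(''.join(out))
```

Execution trace: 'B' (except TypeError) → 'T' (after the try/except). Output: BT

Answer: BT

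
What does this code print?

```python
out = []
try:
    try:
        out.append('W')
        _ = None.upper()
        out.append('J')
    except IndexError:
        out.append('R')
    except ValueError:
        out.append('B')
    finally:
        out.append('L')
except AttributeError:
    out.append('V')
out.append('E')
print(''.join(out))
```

Execution trace: 'W' (try body) → 'L' (finally) → 'V' (outer except AttributeError) → 'E' (after the try/except). Output: WLVE

Answer: WLVE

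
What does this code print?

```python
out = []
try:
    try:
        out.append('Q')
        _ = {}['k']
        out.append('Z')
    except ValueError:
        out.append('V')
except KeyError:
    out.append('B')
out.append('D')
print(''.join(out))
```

Execution trace: 'Q' (try body) → 'B' (outer except KeyError) → 'D' (after the try/except). Output: QBD

Answer: QBD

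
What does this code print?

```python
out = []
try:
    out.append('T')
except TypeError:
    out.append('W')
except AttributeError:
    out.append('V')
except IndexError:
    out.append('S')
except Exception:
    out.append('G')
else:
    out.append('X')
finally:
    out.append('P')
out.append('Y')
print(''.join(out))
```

Execution trace: 'T' (try body, no exception) → 'X' (else) → 'P' (finally) → 'Y' (after the try/except). Output: TXPY

Answer: TXPY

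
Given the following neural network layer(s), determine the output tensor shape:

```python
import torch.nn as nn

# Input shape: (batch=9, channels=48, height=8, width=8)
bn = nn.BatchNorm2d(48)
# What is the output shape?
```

Input: (9, 48, 8, 8) -> Output: (9, 48, 8, 8)

Answer: (9, 48, 8, 8)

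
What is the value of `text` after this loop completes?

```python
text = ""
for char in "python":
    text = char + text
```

Reverse 'python'
`text` takes the values: "" → "p" → "yp" → "typ" → "htyp" → "ohtyp" → "nohtyp"

Answer: "nohtyp"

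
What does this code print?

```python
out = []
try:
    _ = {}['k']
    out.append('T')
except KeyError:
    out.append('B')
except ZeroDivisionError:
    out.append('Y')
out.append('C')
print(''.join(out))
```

Execution trace: 'B' (except KeyError) → 'C' (after the try/except). Output: BC

Answer: BC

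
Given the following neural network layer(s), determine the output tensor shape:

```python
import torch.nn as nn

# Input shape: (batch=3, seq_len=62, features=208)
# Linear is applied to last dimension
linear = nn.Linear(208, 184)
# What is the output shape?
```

Input: (3, 62, 208) -> Output: (3, 62, 184)

Answer: (3, 62, 184)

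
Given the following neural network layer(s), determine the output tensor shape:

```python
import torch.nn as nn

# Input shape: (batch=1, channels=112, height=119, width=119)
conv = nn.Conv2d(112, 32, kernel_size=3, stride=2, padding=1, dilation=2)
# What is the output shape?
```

Input: (1, 112, 119, 119) -> Output: (1, 32, 59, 59)

Answer: (1, 32, 59, 59)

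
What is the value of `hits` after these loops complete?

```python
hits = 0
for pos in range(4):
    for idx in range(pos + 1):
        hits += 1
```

Triangle: 1 + 2 + ... + 4
`hits` takes the values: 0 → 1 → 2 → 3 → 4 → 5 → 6 → 7 → 8 → 9 → 10

Answer: 10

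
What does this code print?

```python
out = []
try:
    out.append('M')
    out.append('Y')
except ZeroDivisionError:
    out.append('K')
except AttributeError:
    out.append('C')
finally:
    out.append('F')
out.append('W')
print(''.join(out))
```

Execution trace: 'M' (try body) → 'Y' (try body, no exception) → 'F' (finally) → 'W' (after the try/except). Output: MYFW

Answer: MYFW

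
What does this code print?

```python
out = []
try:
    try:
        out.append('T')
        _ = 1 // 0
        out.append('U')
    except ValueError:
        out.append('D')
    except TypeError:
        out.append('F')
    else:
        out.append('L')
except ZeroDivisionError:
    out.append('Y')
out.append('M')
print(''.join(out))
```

Execution trace: 'T' (try body) → 'Y' (outer except ZeroDivisionError) → 'M' (after the try/except). Output: TYM

Answer: TYM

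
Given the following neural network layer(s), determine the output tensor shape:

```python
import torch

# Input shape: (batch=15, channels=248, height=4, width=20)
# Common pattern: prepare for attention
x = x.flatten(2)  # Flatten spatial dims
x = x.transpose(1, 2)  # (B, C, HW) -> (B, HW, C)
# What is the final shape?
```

Input: (15, 248, 4, 20) -> after flatten(2): (15, 248, 80) -> Output: (15, 80, 248)

Answer: (15, 80, 248)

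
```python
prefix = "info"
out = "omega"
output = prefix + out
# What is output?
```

Trace:
`prefix = "info"` → prefix = 'info'
`out = "omega"` → out = 'omega'
`output = prefix + out` → output = 'infoomega'
So output = 'infoomega'

Answer: 'infoomega'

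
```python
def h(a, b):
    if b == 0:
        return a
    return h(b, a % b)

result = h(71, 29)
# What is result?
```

h(71, 29) -> h(29, 13) -> h(13, 3) -> h(3, 1) -> h(1, 0) -> 1

Answer: 1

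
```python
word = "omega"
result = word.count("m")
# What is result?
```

Trace:
`word = "omega"` → word = 'omega'
`result = word.count("m")` → result = 1
So result = 1

Answer: 1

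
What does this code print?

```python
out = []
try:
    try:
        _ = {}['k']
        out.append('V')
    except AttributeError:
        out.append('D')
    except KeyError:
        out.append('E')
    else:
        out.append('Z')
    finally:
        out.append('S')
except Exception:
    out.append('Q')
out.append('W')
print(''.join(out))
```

Execution trace: 'E' (inner except KeyError) → 'S' (inner finally) → 'W' (after the try/except). Output: ESW

Answer: ESW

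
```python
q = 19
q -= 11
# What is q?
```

Trace:
`q = 19` → q = 19
`q -= 11` → q = 8
So q = 8

Answer: 8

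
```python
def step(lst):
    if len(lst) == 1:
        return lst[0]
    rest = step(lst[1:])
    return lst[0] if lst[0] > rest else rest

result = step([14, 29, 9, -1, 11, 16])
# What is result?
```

Recursive max over [14, 29, 9, -1, 11, 16] = 29

Answer: 29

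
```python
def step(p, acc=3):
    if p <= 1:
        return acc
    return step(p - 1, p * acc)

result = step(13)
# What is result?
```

Accumulator trace (n, acc): (13, 3) -> (12, 39) -> (11, 468) -> (10, 5148) -> (9, 51480) -> (8, 463320) -> (7, 3706560) -> (6, 25945920) -> (5, 155675520) -> (4, 778377600) -> (3, 3113510400) -> (2, 9340531200) -> (1, 18681062400) -> return 18681062400

Answer: 18681062400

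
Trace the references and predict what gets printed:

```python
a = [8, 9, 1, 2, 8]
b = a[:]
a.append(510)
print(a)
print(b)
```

Key concept: slice [:] creates copy.
Step by step:
`a = [8, 9, 1, 2, 8]` → a = [8, 9, 1, 2, 8]
`b = a[:]` → b = [8, 9, 1, 2, 8]
`a.append(510)` → a = [8, 9, 1, 2, 8, 510]
`print(a)` → prints [8, 9, 1, 2, 8, 510]
`print(b)` → prints [8, 9, 1, 2, 8]

Answer:
[8, 9, 1, 2, 8, 510]
[8, 9, 1, 2, 8]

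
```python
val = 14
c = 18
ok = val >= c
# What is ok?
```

Trace:
`val = 14` → val = 14
`c = 18` → c = 18
`ok = val >= c` → ok = False
So ok = False

Answer: False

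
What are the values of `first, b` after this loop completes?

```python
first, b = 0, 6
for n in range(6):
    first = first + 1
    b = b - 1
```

first goes 0→6, b goes 6→0
`first, b` takes the values: (0, 6) → (1, 6) → (1, 5) → (2, 5) → (2, 4) → (3, 4) → (3, 3) → (4, 3) → (4, 2) → (5, 2) → (5, 1) → (6, 1) → (6, 0)

Answer: 6, 0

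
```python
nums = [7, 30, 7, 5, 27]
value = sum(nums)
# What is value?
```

Trace:
`nums = [7, 30, 7, 5, 27]` → nums = [7, 30, 7, 5, 27]
`value = sum(nums)` → value = 76
So value = 76

Answer: 76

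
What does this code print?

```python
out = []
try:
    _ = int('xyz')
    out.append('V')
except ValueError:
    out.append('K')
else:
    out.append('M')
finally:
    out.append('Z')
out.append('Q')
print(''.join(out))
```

Execution trace: 'K' (except ValueError) → 'Z' (finally) → 'Q' (after the try/except). Output: KZQ

Answer: KZQ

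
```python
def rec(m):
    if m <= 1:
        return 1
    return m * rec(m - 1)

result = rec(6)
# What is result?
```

rec(6) = 6 * 5 * 4 * 3 * 2 * 1 = 720

Answer: 720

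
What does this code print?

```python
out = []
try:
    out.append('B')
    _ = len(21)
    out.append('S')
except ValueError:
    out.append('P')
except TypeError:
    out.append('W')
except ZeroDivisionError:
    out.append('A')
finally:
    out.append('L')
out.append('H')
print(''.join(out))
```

Execution trace: 'B' (try body) → 'W' (except TypeError) → 'L' (finally) → 'H' (after the try/except). Output: BWLH

Answer: BWLH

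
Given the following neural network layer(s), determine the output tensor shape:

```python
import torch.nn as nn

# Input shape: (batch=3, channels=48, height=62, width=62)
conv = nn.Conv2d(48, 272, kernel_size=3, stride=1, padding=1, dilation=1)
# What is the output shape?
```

Input: (3, 48, 62, 62) -> Output: (3, 272, 62, 62)

Answer: (3, 272, 62, 62)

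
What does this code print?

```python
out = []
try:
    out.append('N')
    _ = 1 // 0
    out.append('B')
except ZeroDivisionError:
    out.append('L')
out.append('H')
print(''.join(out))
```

Execution trace: 'N' (try body) → 'L' (except ZeroDivisionError) → 'H' (after the try/except). Output: NLH

Answer: NLH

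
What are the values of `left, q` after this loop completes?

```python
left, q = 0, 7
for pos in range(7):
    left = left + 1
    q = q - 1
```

left goes 0→7, q goes 7→0
`left, q` takes the values: (0, 7) → (1, 7) → (1, 6) → (2, 6) → (2, 5) → (3, 5) → (3, 4) → (4, 4) → (4, 3) → (5, 3) → (5, 2) → (6, 2) → (6, 1) → (7, 1) → (7, 0)

Answer: 7, 0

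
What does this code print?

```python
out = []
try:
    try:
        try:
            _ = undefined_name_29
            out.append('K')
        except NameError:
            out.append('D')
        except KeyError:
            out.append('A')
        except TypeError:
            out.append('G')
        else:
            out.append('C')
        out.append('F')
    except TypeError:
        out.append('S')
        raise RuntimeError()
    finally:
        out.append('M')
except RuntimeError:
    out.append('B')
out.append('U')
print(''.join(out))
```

Execution trace: 'D' (inner except NameError) → 'F' (try body, no exception) → 'M' (finally) → 'U' (after the try/except). Output: DFMU

Answer: DFMU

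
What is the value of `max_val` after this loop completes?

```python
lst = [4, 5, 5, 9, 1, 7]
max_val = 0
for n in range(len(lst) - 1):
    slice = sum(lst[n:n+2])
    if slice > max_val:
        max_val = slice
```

Max sum of 2-element window in [4, 5, 5, 9, 1, 7]
`max_val` takes the values: 0 → 9 → 10 → 14

Answer: 14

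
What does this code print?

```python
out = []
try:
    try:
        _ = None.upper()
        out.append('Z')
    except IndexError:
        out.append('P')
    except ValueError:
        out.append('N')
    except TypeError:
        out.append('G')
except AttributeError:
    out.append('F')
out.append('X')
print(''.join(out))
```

Execution trace: 'F' (outer except AttributeError) → 'X' (after the try/except). Output: FX

Answer: FX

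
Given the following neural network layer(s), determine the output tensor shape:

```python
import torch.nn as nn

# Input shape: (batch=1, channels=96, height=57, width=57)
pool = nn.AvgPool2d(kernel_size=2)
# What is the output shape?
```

Input: (1, 96, 57, 57) -> Output: (1, 96, 28, 28)

Answer: (1, 96, 28, 28)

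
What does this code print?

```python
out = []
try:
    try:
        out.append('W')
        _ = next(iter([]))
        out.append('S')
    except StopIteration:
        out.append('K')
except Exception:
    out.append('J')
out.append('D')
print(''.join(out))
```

Execution trace: 'W' (inner try body) → 'K' (inner except StopIteration) → 'D' (after the try/except). Output: WKD

Answer: WKD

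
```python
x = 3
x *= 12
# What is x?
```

Trace:
`x = 3` → x = 3
`x *= 12` → x = 36
So x = 36

Answer: 36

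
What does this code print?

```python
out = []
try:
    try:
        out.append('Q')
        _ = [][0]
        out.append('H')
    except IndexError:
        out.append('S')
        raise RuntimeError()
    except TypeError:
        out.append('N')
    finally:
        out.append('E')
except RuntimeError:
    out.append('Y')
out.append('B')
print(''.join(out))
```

Execution trace: 'Q' (inner try body) → 'S' (inner except IndexError) → 'E' (inner finally) → 'Y' (outer except RuntimeError) → 'B' (after the try/except). Output: QSEYB

Answer: QSEYB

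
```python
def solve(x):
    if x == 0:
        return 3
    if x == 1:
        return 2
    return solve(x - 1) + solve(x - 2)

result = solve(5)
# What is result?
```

Build up from base cases: solve(0)=3, solve(1)=2, solve(2)=5, solve(3)=7, solve(4)=12, solve(5)=19

Answer: 19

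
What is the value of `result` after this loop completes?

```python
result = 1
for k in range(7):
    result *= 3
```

3^7 = 2187
`result` takes the values: 1 → 3 → 9 → 27 → 81 → 243 → 729 → 2187

Answer: 2187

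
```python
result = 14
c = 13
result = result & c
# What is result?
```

Trace:
`result = 14` → result = 14
`c = 13` → c = 13
`result = result & c` → result = 12
So result = 12

Answer: 12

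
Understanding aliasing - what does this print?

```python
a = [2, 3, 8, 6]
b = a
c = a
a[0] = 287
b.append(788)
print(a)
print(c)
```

Key concept: multiple aliases.
Step by step:
`a = [2, 3, 8, 6]` → a = [2, 3, 8, 6]
`b = a` → b = [2, 3, 8, 6] (same object as a)
`c = a` → c = [2, 3, 8, 6] (same object as a, b)
`a[0] = 287` → a = [287, 3, 8, 6] (same object as b, c); b = [287, 3, 8, 6] (same object as a, c); c = [287, 3, 8, 6] (same object as a, b)
`b.append(788)` → a = [287, 3, 8, 6, 788] (same object as b, c); b = [287, 3, 8, 6, 788] (same object as a, c); c = [287, 3, 8, 6, 788] (same object as a, b)
`print(a)` → prints [287, 3, 8, 6, 788]
`print(c)` → prints [287, 3, 8, 6, 788]

Answer:
[287, 3, 8, 6, 788]
[287, 3, 8, 6, 788]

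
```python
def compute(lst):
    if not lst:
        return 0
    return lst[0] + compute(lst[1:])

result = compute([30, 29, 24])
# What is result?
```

30 + 29 + 24 + 0 = 83

Answer: 83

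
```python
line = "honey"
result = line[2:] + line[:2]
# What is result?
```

Trace:
`line = "honey"` → line = 'honey'
`result = line[2:] + line[:2]` → result = 'neyho'
So result = 'neyho'

Answer: 'neyho'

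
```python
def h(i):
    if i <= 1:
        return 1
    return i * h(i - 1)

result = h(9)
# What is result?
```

h(9) = 9 * 8 * 7 * 6 * 5 * 4 * 3 * 2 * 1 = 362880

Answer: 362880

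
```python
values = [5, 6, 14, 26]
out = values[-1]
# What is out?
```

Trace:
`values = [5, 6, 14, 26]` → values = [5, 6, 14, 26]
`out = values[-1]` → out = 26
So out = 26

Answer: 26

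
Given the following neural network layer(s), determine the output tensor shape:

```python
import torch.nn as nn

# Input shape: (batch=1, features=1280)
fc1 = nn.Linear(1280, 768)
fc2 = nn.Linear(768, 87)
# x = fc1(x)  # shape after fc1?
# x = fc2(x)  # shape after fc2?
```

Input: (1, 1280) -> after fc1: (1, 768) -> Output: (1, 87)

Answer: (1, 87)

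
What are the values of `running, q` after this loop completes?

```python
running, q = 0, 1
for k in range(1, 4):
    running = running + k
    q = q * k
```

Sum and factorial of 1 to 3
`running, q` takes the values: (0, 1) → (1, 1) → (3, 1) → (3, 2) → (6, 2) → (6, 6)

Answer: 6, 6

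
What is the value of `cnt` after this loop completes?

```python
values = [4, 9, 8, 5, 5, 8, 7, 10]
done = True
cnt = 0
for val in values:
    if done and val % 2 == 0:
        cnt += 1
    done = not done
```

Count even values at even positions
`cnt` takes the values: 0 → 1 → 2

Answer: 2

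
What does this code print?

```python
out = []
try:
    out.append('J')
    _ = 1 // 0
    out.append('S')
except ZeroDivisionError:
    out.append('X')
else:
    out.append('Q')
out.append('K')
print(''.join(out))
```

Execution trace: 'J' (try body) → 'X' (except ZeroDivisionError) → 'K' (after the try/except). Output: JXK

Answer: JXK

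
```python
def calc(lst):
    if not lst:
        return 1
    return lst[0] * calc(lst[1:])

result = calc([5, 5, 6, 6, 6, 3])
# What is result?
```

Product over [5, 5, 6, 6, 6, 3] = 5 * 5 * 6 * 6 * 6 * 3 = 16200

Answer: 16200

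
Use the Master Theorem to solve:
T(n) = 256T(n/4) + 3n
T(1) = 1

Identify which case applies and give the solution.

a=256, b=4, f(n)=3n. log_4(256) = 4. Since c=1 < 4, Case 1 applies: T(n) = Θ(n^log_b(a)) = O(n^4).

Answer: O(n^4) - Case 1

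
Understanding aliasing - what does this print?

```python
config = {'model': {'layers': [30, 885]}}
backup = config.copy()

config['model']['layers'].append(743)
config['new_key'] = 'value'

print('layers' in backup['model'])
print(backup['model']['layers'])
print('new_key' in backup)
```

Key concept: shallow copy gotcha with nested dict.
Step by step:
`config = {'model': {'layers': [30, 885]}}` → config = {'model': {'layers': [30, 885]}}
`backup = config.copy()` → backup = {'model': {'layers': [30, 885]}}
`config['model']['layers'].append(743)` → config = {'model': {'layers': [30, 885, 743]}}; backup = {'model': {'layers': [30, 885, 743]}}
`config['new_key'] = 'value'` → config = {'model': {'layers': [30, 885, 743]}, 'new_key': 'value'}
`print('layers' in backup['model'])` → prints True
`print(backup['model']['layers'])` → prints [30, 885, 743]
`print('new_key' in backup)` → prints False

Answer:
True
[30, 885, 743]
False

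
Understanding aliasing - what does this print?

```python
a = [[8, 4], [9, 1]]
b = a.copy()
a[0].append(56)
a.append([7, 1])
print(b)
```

Key concept: shallow copy with nested lists.
Step by step:
`a = [[8, 4], [9, 1]]` → a = [[8, 4], [9, 1]]
`b = a.copy()` → b = [[8, 4], [9, 1]]
`a[0].append(56)` → a = [[8, 4, 56], [9, 1]]; b = [[8, 4, 56], [9, 1]]
`a.append([7, 1])` → a = [[8, 4, 56], [9, 1], [7, 1]]
`print(b)` → prints [[8, 4, 56], [9, 1]]

Answer: [[8, 4, 56], [9, 1]]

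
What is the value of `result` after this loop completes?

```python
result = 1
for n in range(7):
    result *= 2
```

2^7 = 128
`result` takes the values: 1 → 2 → 4 → 8 → 16 → 32 → 64 → 128

Answer: 128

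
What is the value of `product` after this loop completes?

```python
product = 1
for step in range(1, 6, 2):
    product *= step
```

Product of 1, 3, 5, ... up to 5
`product` takes the values: 1 → 3 → 15

Answer: 15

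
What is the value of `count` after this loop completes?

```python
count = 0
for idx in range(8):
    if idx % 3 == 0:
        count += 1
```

Count numbers divisible by 3 in range(8)
`count` takes the values: 0 → 1 → 2 → 3

Answer: 3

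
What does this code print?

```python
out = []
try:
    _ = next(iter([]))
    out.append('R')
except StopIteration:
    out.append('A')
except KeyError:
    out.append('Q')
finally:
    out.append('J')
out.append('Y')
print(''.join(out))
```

Execution trace: 'A' (except StopIteration) → 'J' (finally) → 'Y' (after the try/except). Output: AJY

Answer: AJY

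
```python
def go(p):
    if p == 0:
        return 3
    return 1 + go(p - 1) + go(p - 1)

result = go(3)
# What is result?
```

go(p) = 1 + 2·go(p-1), go(0)=3. Closed form: (3+1)·2^3 - 1 = 31.

Answer: 31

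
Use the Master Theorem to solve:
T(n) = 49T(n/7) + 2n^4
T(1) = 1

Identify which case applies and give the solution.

a=49, b=7, f(n)=2n^4. log_7(49) = 2. Since c=4 > 2 and the regularity condition holds (49(n/7)^4 = (49/7^4)n^4 with 49/7^4 < 1), Case 3 applies: T(n) = Θ(f(n)) = O(n^4).

Answer: O(n^4) - Case 3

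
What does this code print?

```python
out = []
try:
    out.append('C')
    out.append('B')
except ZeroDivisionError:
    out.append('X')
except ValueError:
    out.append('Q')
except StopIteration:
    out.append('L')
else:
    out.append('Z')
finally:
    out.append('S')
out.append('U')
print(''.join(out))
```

Execution trace: 'C' (try body) → 'B' (try body, no exception) → 'Z' (else) → 'S' (finally) → 'U' (after the try/except). Output: CBZSU

Answer: CBZSU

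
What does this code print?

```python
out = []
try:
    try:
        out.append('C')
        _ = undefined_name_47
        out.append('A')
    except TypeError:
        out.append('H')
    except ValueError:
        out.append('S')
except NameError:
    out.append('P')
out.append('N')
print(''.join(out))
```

Execution trace: 'C' (try body) → 'P' (outer except NameError) → 'N' (after the try/except). Output: CPN

Answer: CPN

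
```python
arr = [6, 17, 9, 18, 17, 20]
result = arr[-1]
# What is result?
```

Trace:
`arr = [6, 17, 9, 18, 17, 20]` → arr = [6, 17, 9, 18, 17, 20]
`result = arr[-1]` → result = 20
So result = 20

Answer: 20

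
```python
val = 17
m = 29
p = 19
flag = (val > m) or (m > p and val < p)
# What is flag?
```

Trace:
`val = 17` → val = 17
`m = 29` → m = 29
`p = 19` → p = 19
`flag = (val > m) or (m > p and val < p)` → flag = True
So flag = True

Answer: True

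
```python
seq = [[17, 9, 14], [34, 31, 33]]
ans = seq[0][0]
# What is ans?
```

Trace:
`seq = [[17, 9, 14], [34, 31, 33]]` → seq = [[17, 9, 14], [34, 31, 33]]
`ans = seq[0][0]` → ans = 17
So ans = 17

Answer: 17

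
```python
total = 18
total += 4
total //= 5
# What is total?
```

Trace:
`total = 18` → total = 18
`total += 4` → total = 22
`total //= 5` → total = 4
So total = 4

Answer: 4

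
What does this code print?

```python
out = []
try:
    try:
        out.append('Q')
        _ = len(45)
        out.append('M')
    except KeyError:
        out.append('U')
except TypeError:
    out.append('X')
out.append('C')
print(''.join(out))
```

Execution trace: 'Q' (try body) → 'X' (outer except TypeError) → 'C' (after the try/except). Output: QXC

Answer: QXC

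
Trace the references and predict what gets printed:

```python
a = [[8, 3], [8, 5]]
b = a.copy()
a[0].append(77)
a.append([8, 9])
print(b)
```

Key concept: shallow copy with nested lists.
Step by step:
`a = [[8, 3], [8, 5]]` → a = [[8, 3], [8, 5]]
`b = a.copy()` → b = [[8, 3], [8, 5]]
`a[0].append(77)` → a = [[8, 3, 77], [8, 5]]; b = [[8, 3, 77], [8, 5]]
`a.append([8, 9])` → a = [[8, 3, 77], [8, 5], [8, 9]]
`print(b)` → prints [[8, 3, 77], [8, 5]]

Answer: [[8, 3, 77], [8, 5]]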